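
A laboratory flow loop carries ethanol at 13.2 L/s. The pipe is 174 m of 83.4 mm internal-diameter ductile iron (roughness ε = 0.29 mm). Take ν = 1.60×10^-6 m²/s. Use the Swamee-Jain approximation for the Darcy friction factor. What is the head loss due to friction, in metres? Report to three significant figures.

V = 4Q/(πD²) = 4·0.0132/(π·0.0834²) = 2.416 m/s
Re = VD/ν = 2.416·0.0834/1.60×10^-6 = 1.26×10^5 → turbulent
ε/D = 0.29/83.4 = 0.00348
Swamee-Jain: f = 0.02846
h_f = f(L/D)V²/(2g) = 0.02846·(174/0.0834)·2.416²/(2·9.81) = 17.67 m

h_f ≈ 17.7 m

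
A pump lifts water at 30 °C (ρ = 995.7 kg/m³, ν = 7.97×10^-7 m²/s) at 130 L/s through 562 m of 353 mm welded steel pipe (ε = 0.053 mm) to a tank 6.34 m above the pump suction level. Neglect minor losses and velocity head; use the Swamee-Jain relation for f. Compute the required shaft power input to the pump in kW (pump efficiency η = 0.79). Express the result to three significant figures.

V = 4Q/(πD²) = 1.328 m/s; Re = 5.88×10^5; ε/D = 1.50×10^-4; f = 0.01479
h_f = f(L/D)V²/2g = 2.118 m
Total head H = z + h_f = 6.34 + 2.118 = 8.458 m
P_hyd = ρgQH = 995.7·9.81·0.130·8.458 = 10.74 kW
P_shaft = P_hyd/η = 10.74/0.79 = 13.59 kW

P_shaft ≈ 13.6 kW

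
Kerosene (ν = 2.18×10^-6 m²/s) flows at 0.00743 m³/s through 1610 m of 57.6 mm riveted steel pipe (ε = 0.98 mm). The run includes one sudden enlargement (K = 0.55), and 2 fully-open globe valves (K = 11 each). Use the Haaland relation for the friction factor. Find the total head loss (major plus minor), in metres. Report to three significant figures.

V = 4Q/(πD²) = 2.851 m/s; V²/2g = 0.4144 m
Re = 7.53×10^4, ε/D = 0.0170 → f = 0.04640 (Haaland)
Major: h_f = f(L/D)·V²/2g = 0.04640·27951·0.4144 = 537.4 m
Minor: ΣK = 22.6; h_m = ΣK·V²/2g = 9.344 m
Total H_L = 537.4 + 9.344 = 546.8 m

H_L ≈ 547 m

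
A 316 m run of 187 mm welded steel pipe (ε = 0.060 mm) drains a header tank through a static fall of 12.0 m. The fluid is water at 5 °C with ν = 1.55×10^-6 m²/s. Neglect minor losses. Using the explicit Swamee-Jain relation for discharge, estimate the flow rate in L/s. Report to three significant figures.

Q ≈ 78.9 L/s

Swamee-Jain (Type II): Q = -0.965·√(gD⁵h_f/L)·ln[ε/(3.7D) + √(3.17ν²L/(gD³h_f))]
√(gD⁵h_f/L) = √(9.81·0.187⁵·12.0/316) = 0.009230
ε/(3.7D) = 8.67×10^-5; √(3.17ν²L/(gD³h_f)) = 5.59×10^-5
Q = -0.965·0.009230·ln(1.426×10^-4) = 0.07887 m³/s
Check: V = 2.87 m/s, Re = 3.46×10^5, f = 0.01699, h_f = 12.1 m ≈ 12.0 m ✓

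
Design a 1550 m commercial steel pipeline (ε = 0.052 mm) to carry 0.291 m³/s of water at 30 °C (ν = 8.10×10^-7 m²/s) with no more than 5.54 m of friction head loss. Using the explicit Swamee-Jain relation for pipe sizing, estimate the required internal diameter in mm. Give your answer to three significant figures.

D ≈ 489 mm

Swamee-Jain (Type III): D = 0.66·[ε^1.25·(LQ²/(gh_f))^4.75 + ν·Q^9.4·(L/(gh_f))^5.2]^0.04
LQ²/(gh_f) = 2.415; L/(gh_f) = 28.52
Term 1 = ε^1.25·(…)^4.75 = 2.91×10^-4; Term 2 = ν·Q^9.4·(…)^5.2 = 2.73×10^-4
D = 0.66·(2.91×10^-4 + 2.73×10^-4)^0.04 = 0.4893 m = 489 mm
Check: V = 1.55 m/s, Re = 9.35×10^5, f = 0.01367, h_f = 5.29 m ≈ 5.54 m ✓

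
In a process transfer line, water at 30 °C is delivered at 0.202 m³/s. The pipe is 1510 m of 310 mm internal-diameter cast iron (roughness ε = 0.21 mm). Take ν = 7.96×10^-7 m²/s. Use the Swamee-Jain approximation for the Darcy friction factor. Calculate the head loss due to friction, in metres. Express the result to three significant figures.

V = 4Q/(πD²) = 4·0.202/(π·0.310²) = 2.676 m/s
Re = VD/ν = 2.676·0.310/7.96×10^-7 = 1.04×10^6 → turbulent
ε/D = 0.21/310 = 6.77×10^-4
Swamee-Jain: f = 0.01838
h_f = f(L/D)V²/(2g) = 0.01838·(1510/0.310)·2.676²/(2·9.81) = 32.68 m

h_f ≈ 32.7 m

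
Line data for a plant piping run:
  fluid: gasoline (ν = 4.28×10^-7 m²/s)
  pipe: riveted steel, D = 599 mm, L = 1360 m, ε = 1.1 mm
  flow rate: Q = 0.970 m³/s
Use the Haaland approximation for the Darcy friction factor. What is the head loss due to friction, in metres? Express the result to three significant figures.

V = 4Q/(πD²) = 4·0.970/(π·0.599²) = 3.442 m/s
Re = VD/ν = 3.442·0.599/4.28×10^-7 = 4.82×10^6 → turbulent
ε/D = 1.1/599 = 0.00184
Haaland: f = 0.02298
h_f = f(L/D)V²/(2g) = 0.02298·(1360/0.599)·3.442²/(2·9.81) = 31.51 m

h_f ≈ 31.5 m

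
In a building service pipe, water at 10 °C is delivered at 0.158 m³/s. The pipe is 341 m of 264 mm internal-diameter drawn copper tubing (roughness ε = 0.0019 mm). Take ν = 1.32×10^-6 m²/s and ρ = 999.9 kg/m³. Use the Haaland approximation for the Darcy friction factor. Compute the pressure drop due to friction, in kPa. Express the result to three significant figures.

Δp ≈ 69.0 kPa

V = 4Q/(πD²) = 4·0.158/(π·0.264²) = 2.886 m/s
Re = VD/ν = 2.886·0.264/1.32×10^-6 = 5.77×10^5 → turbulent
ε/D = 0.0019/264 = 7.20×10^-6
Haaland: f = 0.01282
h_f = f(L/D)V²/(2g) = 0.01282·(341/0.264)·2.886²/(2·9.81) = 7.033 m
Δp = ρg·h_f = 999.9·9.81·7.033 = 68.99 kPa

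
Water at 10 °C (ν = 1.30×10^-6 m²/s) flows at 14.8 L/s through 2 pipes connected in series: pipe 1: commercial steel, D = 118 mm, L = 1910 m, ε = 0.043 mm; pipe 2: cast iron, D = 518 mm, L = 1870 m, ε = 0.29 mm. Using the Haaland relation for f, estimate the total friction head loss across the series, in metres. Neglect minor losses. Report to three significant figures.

Pipe 1: V = 1.353 m/s, Re = 1.23×10^5, ε/D = 3.64×10^-4, f = 0.01894, h_1 = f(L/D)V²/2g = 28.62 m
Pipe 2: V = 0.07023 m/s, Re = 2.80×10^4, ε/D = 5.60×10^-4, f = 0.02495, h_2 = f(L/D)V²/2g = 0.02264 m
Series → Q common, losses add: H = Σh = 28.64 m

H ≈ 28.6 m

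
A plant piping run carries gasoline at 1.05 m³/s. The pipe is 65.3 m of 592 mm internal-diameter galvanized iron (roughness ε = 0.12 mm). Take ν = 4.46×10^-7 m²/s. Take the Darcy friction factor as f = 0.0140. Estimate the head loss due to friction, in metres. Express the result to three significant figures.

V = 4Q/(πD²) = 4·1.05/(π·0.592²) = 3.815 m/s
h_f = f(L/D)V²/(2g) = 0.01400·(65.3/0.592)·3.815²/(2·9.81) = 1.145 m

h_f ≈ 1.15 m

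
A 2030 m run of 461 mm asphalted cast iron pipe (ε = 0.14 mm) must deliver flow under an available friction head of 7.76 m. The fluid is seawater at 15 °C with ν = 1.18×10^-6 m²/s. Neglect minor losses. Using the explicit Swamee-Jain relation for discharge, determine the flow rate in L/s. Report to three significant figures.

Q ≈ 244 L/s

Swamee-Jain (Type II): Q = -0.965·√(gD⁵h_f/L)·ln[ε/(3.7D) + √(3.17ν²L/(gD³h_f))]
√(gD⁵h_f/L) = √(9.81·0.461⁵·7.76/2030) = 0.02794
ε/(3.7D) = 8.21×10^-5; √(3.17ν²L/(gD³h_f)) = 3.47×10^-5
Q = -0.965·0.02794·ln(1.167×10^-4) = 0.2442 m³/s
Check: V = 1.46 m/s, Re = 5.72×10^5, f = 0.01626, h_f = 7.81 m ≈ 7.76 m ✓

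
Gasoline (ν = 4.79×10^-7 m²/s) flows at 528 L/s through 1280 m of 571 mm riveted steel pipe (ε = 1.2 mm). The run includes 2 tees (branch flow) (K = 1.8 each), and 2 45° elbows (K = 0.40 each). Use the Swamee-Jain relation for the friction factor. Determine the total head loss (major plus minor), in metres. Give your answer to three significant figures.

H_L ≈ 12.5 m

V = 4Q/(πD²) = 2.062 m/s; V²/2g = 0.2167 m
Re = 2.46×10^6, ε/D = 0.00210 → f = 0.02385 (Swamee-Jain)
Major: h_f = f(L/D)·V²/2g = 0.02385·2242·0.2167 = 11.58 m
Minor: ΣK = 4.40; h_m = ΣK·V²/2g = 0.9534 m
Total H_L = 11.58 + 0.9534 = 12.54 m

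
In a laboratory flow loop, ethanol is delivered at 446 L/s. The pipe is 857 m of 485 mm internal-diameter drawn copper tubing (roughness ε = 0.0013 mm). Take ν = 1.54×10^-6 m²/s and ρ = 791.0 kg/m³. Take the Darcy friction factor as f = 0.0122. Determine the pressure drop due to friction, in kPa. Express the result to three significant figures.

Δp ≈ 49.7 kPa

V = 4Q/(πD²) = 4·0.446/(π·0.485²) = 2.414 m/s
h_f = f(L/D)V²/(2g) = 0.01220·(857/0.485)·2.414²/(2·9.81) = 6.404 m
Δp = ρg·h_f = 791.0·9.81·6.404 = 49.69 kPa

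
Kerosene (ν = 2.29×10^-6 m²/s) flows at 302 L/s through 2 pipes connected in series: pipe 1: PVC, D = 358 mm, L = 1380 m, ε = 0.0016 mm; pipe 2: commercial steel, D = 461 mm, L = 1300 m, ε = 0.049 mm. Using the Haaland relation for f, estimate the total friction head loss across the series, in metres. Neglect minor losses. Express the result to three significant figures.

Pipe 1: V = 3.000 m/s, Re = 4.69×10^5, ε/D = 4.47×10^-6, f = 0.01326, h_1 = f(L/D)V²/2g = 23.45 m
Pipe 2: V = 1.809 m/s, Re = 3.64×10^5, ε/D = 1.06×10^-4, f = 0.01489, h_2 = f(L/D)V²/2g = 7.008 m
Series → Q common, losses add: H = Σh = 30.46 m

H ≈ 30.5 m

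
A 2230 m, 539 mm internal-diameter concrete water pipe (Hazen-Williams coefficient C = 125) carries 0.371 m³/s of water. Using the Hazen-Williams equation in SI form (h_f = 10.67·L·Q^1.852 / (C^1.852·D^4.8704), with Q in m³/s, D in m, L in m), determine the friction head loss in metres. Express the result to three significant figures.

h_f = 10.67·2230·0.371^1.852 / (125^1.852·0.539^4.8704) = 10.06 m

h_f ≈ 10.1 m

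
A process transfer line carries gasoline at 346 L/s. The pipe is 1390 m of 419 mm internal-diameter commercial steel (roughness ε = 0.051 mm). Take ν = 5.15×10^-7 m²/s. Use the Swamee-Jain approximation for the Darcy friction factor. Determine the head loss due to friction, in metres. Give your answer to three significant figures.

V = 4Q/(πD²) = 4·0.346/(π·0.419²) = 2.509 m/s
Re = VD/ν = 2.509·0.419/5.15×10^-7 = 2.04×10^6 → turbulent
ε/D = 0.051/419 = 1.22×10^-4
Swamee-Jain: f = 0.01323
h_f = f(L/D)V²/(2g) = 0.01323·(1390/0.419)·2.509²/(2·9.81) = 14.08 m

h_f ≈ 14.1 m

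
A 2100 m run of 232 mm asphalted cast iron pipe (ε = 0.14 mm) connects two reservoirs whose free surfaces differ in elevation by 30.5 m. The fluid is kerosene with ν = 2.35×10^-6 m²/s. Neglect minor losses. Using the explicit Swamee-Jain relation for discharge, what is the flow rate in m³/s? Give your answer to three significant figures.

Swamee-Jain (Type II): Q = -0.965·√(gD⁵h_f/L)·ln[ε/(3.7D) + √(3.17ν²L/(gD³h_f))]
√(gD⁵h_f/L) = √(9.81·0.232⁵·30.5/2100) = 0.009786
ε/(3.7D) = 1.63×10^-4; √(3.17ν²L/(gD³h_f)) = 9.92×10^-5
Q = -0.965·0.009786·ln(2.623×10^-4) = 0.07787 m³/s
Check: V = 1.84 m/s, Re = 1.82×10^5, f = 0.01961, h_f = 30.7 m ≈ 30.5 m ✓

Q ≈ 0.0779 m³/s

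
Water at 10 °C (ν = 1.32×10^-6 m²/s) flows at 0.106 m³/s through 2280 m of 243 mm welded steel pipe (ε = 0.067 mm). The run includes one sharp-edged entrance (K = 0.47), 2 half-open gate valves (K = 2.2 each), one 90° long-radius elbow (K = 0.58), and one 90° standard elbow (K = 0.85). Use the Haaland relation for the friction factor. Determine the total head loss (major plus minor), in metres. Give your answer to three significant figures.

H_L ≈ 42.0 m

V = 4Q/(πD²) = 2.286 m/s; V²/2g = 0.2663 m
Re = 4.21×10^5, ε/D = 2.76×10^-4 → f = 0.01616 (Haaland)
Major: h_f = f(L/D)·V²/2g = 0.01616·9383·0.2663 = 40.36 m
Minor: ΣK = 6.30; h_m = ΣK·V²/2g = 1.677 m
Total H_L = 40.36 + 1.677 = 42.04 m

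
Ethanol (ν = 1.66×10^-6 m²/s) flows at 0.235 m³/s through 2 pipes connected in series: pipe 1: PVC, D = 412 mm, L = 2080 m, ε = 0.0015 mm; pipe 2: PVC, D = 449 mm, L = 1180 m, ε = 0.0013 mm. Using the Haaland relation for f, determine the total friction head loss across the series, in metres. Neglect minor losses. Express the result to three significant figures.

H ≈ 14.7 m

Pipe 1: V = 1.763 m/s, Re = 4.37×10^5, ε/D = 3.64×10^-6, f = 0.01342, h_1 = f(L/D)V²/2g = 10.73 m
Pipe 2: V = 1.484 m/s, Re = 4.01×10^5, ε/D = 2.90×10^-6, f = 0.01362, h_2 = f(L/D)V²/2g = 4.018 m
Series → Q common, losses add: H = Σh = 14.75 m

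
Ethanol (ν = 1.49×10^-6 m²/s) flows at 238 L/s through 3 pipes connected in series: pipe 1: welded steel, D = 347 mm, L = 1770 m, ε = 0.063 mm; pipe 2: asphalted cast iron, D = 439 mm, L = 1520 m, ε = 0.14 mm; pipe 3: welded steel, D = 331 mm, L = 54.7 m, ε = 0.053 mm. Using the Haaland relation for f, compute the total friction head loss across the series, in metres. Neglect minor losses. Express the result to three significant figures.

H ≈ 32.7 m

Pipe 1: V = 2.517 m/s, Re = 5.86×10^5, ε/D = 1.82×10^-4, f = 0.01491, h_1 = f(L/D)V²/2g = 24.56 m
Pipe 2: V = 1.572 m/s, Re = 4.63×10^5, ε/D = 3.19×10^-4, f = 0.01638, h_2 = f(L/D)V²/2g = 7.149 m
Pipe 3: V = 2.766 m/s, Re = 6.14×10^5, ε/D = 1.60×10^-4, f = 0.01463, h_3 = f(L/D)V²/2g = 0.9430 m
Series → Q common, losses add: H = Σh = 32.65 m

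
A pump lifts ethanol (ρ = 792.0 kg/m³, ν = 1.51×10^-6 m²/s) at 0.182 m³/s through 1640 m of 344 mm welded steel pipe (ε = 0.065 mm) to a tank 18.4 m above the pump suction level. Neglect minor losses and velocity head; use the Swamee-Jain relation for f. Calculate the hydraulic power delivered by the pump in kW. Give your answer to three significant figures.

V = 4Q/(πD²) = 1.958 m/s; Re = 4.46×10^5; ε/D = 1.89×10^-4; f = 0.01557
h_f = f(L/D)V²/2g = 14.51 m
Total head H = z + h_f = 18.4 + 14.51 = 32.91 m
P_hyd = ρgQH = 792.0·9.81·0.182·32.91 = 46.53 kW

P_hyd ≈ 46.5 kW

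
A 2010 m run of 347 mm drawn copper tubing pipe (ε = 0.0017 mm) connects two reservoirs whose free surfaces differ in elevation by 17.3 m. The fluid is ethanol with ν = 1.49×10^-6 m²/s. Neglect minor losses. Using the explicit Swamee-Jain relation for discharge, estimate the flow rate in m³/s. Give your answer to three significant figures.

Swamee-Jain (Type II): Q = -0.965·√(gD⁵h_f/L)·ln[ε/(3.7D) + √(3.17ν²L/(gD³h_f))]
√(gD⁵h_f/L) = √(9.81·0.347⁵·17.3/2010) = 0.02061
ε/(3.7D) = 1.32×10^-6; √(3.17ν²L/(gD³h_f)) = 4.47×10^-5
Q = -0.965·0.02061·ln(4.599×10^-5) = 0.1986 m³/s
Check: V = 2.10 m/s, Re = 4.89×10^5, f = 0.01322, h_f = 17.2 m ≈ 17.3 m ✓

Q ≈ 0.199 m³/s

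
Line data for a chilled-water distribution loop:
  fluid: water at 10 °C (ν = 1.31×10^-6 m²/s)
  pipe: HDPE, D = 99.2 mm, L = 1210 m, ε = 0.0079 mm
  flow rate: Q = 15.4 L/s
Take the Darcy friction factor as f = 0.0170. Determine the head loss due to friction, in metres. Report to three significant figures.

h_f ≈ 42.0 m

V = 4Q/(πD²) = 4·0.0154/(π·0.0992²) = 1.993 m/s
h_f = f(L/D)V²/(2g) = 0.01700·(1210/0.0992)·1.993²/(2·9.81) = 41.96 m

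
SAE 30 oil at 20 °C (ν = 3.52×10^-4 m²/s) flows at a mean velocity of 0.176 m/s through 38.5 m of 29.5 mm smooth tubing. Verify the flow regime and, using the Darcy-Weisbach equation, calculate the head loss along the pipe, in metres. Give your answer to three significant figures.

Re = VD/ν = 0.176·0.02950/3.52×10^-4 = 14.8 → laminar (Re < 2300)
f = 64/Re = 4.339
h_f = f(L/D)V²/(2g) = 4.339·(38.5/0.02950)·0.176²/(2·9.81) = 8.940 m

h_f ≈ 8.94 m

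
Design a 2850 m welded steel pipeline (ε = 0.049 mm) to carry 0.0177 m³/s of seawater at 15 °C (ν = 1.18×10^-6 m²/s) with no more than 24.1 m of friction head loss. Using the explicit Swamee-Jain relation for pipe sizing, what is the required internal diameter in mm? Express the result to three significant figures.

Swamee-Jain (Type III): D = 0.66·[ε^1.25·(LQ²/(gh_f))^4.75 + ν·Q^9.4·(L/(gh_f))^5.2]^0.04
LQ²/(gh_f) = 0.003777; L/(gh_f) = 12.05
Term 1 = ε^1.25·(…)^4.75 = 1.27×10^-17; Term 2 = ν·Q^9.4·(…)^5.2 = 1.68×10^-17
D = 0.66·(1.27×10^-17 + 1.68×10^-17)^0.04 = 0.1440 m = 144 mm
Check: V = 1.09 m/s, Re = 1.33×10^5, f = 0.01894, h_f = 22.6 m ≈ 24.1 m ✓

D ≈ 144 mm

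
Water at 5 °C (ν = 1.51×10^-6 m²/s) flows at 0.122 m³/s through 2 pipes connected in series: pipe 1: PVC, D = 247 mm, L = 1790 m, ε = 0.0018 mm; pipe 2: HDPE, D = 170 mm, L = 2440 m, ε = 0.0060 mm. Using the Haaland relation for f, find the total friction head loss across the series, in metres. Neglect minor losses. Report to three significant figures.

H ≈ 310 m

Pipe 1: V = 2.546 m/s, Re = 4.16×10^5, ε/D = 7.29×10^-6, f = 0.01357, h_1 = f(L/D)V²/2g = 32.50 m
Pipe 2: V = 5.375 m/s, Re = 6.05×10^5, ε/D = 3.53×10^-5, f = 0.01311, h_2 = f(L/D)V²/2g = 277.1 m
Series → Q common, losses add: H = Σh = 309.6 m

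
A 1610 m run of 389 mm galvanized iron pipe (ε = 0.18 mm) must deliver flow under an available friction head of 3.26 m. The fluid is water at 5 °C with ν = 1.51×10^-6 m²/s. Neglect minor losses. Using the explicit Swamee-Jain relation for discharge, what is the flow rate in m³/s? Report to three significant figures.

Swamee-Jain (Type II): Q = -0.965·√(gD⁵h_f/L)·ln[ε/(3.7D) + √(3.17ν²L/(gD³h_f))]
√(gD⁵h_f/L) = √(9.81·0.389⁵·3.26/1610) = 0.01330
ε/(3.7D) = 1.25×10^-4; √(3.17ν²L/(gD³h_f)) = 7.86×10^-5
Q = -0.965·0.01330·ln(2.037×10^-4) = 0.1091 m³/s
Check: V = 0.918 m/s, Re = 2.36×10^5, f = 0.01846, h_f = 3.28 m ≈ 3.26 m ✓

Q ≈ 0.109 m³/s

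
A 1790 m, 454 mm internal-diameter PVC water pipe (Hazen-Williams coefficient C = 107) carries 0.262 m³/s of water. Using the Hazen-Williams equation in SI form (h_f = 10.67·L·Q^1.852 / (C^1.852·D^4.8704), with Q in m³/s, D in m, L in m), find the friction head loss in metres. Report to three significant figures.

h_f = 10.67·1790·0.262^1.852 / (107^1.852·0.454^4.8704) = 13.05 m

h_f ≈ 13.0 m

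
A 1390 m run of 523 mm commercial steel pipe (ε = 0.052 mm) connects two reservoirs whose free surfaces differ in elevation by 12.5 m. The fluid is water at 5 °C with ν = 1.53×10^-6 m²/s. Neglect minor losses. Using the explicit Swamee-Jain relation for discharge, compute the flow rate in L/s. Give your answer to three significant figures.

Swamee-Jain (Type II): Q = -0.965·√(gD⁵h_f/L)·ln[ε/(3.7D) + √(3.17ν²L/(gD³h_f))]
√(gD⁵h_f/L) = √(9.81·0.523⁵·12.5/1390) = 0.05875
ε/(3.7D) = 2.69×10^-5; √(3.17ν²L/(gD³h_f)) = 2.42×10^-5
Q = -0.965·0.05875·ln(5.112×10^-5) = 0.5602 m³/s
Check: V = 2.61 m/s, Re = 8.91×10^5, f = 0.01363, h_f = 12.6 m ≈ 12.5 m ✓

Q ≈ 560 L/s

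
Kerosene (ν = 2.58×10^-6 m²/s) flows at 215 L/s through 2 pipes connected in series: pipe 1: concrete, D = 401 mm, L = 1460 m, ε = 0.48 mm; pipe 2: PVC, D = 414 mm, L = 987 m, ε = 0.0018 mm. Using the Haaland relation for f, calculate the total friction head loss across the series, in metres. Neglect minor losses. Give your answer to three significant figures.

H ≈ 16.1 m

Pipe 1: V = 1.702 m/s, Re = 2.65×10^5, ε/D = 0.00120, f = 0.02141, h_1 = f(L/D)V²/2g = 11.52 m
Pipe 2: V = 1.597 m/s, Re = 2.56×10^5, ε/D = 4.35×10^-6, f = 0.01481, h_2 = f(L/D)V²/2g = 4.589 m
Series → Q common, losses add: H = Σh = 16.11 m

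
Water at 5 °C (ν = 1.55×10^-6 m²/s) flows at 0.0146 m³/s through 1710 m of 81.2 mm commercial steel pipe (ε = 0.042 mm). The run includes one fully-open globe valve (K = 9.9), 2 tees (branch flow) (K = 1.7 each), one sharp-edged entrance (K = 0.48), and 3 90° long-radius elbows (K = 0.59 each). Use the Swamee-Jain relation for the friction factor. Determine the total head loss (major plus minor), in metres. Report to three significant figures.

V = 4Q/(πD²) = 2.819 m/s; V²/2g = 0.4051 m
Re = 1.48×10^5, ε/D = 5.17×10^-4 → f = 0.01959 (Swamee-Jain)
Major: h_f = f(L/D)·V²/2g = 0.01959·21059·0.4051 = 167.1 m
Minor: ΣK = 15.6; h_m = ΣK·V²/2g = 6.300 m
Total H_L = 167.1 + 6.300 = 173.4 m

H_L ≈ 173 m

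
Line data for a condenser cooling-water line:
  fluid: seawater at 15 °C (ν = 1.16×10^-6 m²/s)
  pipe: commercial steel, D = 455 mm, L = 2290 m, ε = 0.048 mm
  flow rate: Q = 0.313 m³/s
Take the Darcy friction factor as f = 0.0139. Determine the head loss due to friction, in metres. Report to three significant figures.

V = 4Q/(πD²) = 4·0.313/(π·0.455²) = 1.925 m/s
h_f = f(L/D)V²/(2g) = 0.01390·(2290/0.455)·1.925²/(2·9.81) = 13.21 m

h_f ≈ 13.2 m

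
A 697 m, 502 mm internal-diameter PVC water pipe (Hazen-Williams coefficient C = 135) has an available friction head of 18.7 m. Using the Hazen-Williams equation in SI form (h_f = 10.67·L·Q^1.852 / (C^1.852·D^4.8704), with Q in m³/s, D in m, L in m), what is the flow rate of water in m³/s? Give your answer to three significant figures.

Rearranging: Q = [h_f·C^1.852·D^4.8704 / (10.67·L)]^(1/1.852)
Q = [18.7·135^1.852·0.502^4.8704 / (10.67·697)]^0.540 = 0.8702 m³/s

Q ≈ 0.870 m³/s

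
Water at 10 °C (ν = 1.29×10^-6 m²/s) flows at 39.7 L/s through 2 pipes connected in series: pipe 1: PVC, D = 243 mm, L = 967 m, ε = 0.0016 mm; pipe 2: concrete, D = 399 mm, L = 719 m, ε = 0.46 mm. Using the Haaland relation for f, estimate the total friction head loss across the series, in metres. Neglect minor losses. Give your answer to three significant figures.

Pipe 1: V = 0.8560 m/s, Re = 1.61×10^5, ε/D = 6.58×10^-6, f = 0.01620, h_1 = f(L/D)V²/2g = 2.408 m
Pipe 2: V = 0.3175 m/s, Re = 9.82×10^4, ε/D = 0.00115, f = 0.02252, h_2 = f(L/D)V²/2g = 0.2085 m
Series → Q common, losses add: H = Σh = 2.617 m

H ≈ 2.62 m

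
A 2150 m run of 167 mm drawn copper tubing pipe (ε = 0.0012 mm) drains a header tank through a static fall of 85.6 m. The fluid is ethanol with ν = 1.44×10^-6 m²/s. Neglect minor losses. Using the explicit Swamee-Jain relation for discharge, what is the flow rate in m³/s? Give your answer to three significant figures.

Swamee-Jain (Type II): Q = -0.965·√(gD⁵h_f/L)·ln[ε/(3.7D) + √(3.17ν²L/(gD³h_f))]
√(gD⁵h_f/L) = √(9.81·0.167⁵·85.6/2150) = 0.007123
ε/(3.7D) = 1.94×10^-6; √(3.17ν²L/(gD³h_f)) = 6.01×10^-5
Q = -0.965·0.007123·ln(6.205×10^-5) = 0.06659 m³/s
Check: V = 3.04 m/s, Re = 3.53×10^5, f = 0.01404, h_f = 85.2 m ≈ 85.6 m ✓

Q ≈ 0.0666 m³/s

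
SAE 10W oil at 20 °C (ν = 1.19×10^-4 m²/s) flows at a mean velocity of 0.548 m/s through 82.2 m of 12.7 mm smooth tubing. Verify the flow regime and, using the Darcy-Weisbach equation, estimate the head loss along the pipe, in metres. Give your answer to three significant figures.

h_f ≈ 108 m

Re = VD/ν = 0.548·0.01270/1.19×10^-4 = 58.5 → laminar (Re < 2300)
f = 64/Re = 1.094
h_f = f(L/D)V²/(2g) = 1.094·(82.2/0.01270)·0.548²/(2·9.81) = 108.4 m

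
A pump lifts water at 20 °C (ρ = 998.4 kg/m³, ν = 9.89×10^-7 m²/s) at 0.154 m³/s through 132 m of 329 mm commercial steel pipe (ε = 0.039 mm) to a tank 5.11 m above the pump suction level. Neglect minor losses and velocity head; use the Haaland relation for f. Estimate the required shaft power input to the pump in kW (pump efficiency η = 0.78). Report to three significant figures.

P_shaft ≈ 11.7 kW

V = 4Q/(πD²) = 1.812 m/s; Re = 6.03×10^5; ε/D = 1.19×10^-4; f = 0.01419
h_f = f(L/D)V²/2g = 0.9524 m
Total head H = z + h_f = 5.11 + 0.9524 = 6.062 m
P_hyd = ρgQH = 998.4·9.81·0.154·6.062 = 9.144 kW
P_shaft = P_hyd/η = 9.144/0.78 = 11.72 kW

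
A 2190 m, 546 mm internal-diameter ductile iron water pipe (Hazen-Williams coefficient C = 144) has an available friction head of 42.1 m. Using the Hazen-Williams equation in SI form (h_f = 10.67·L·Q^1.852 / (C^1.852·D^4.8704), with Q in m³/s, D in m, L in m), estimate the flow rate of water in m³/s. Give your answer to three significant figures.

Rearranging: Q = [h_f·C^1.852·D^4.8704 / (10.67·L)]^(1/1.852)
Q = [42.1·144^1.852·0.546^4.8704 / (10.67·2190)]^0.540 = 0.9670 m³/s

Q ≈ 0.967 m³/s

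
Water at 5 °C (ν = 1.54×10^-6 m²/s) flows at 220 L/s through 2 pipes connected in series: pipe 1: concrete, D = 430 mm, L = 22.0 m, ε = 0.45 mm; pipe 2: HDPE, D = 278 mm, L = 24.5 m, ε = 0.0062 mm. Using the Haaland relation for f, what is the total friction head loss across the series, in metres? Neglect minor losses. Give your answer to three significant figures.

H ≈ 0.876 m

Pipe 1: V = 1.515 m/s, Re = 4.23×10^5, ε/D = 0.00105, f = 0.02049, h_1 = f(L/D)V²/2g = 0.1226 m
Pipe 2: V = 3.624 m/s, Re = 6.54×10^5, ε/D = 2.23×10^-5, f = 0.01277, h_2 = f(L/D)V²/2g = 0.7538 m
Series → Q common, losses add: H = Σh = 0.8764 m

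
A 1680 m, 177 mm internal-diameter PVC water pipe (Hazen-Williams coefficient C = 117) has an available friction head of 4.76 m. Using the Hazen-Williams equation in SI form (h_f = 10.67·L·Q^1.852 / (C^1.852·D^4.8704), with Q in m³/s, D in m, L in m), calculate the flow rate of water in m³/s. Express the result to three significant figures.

Q ≈ 0.0144 m³/s

Rearranging: Q = [h_f·C^1.852·D^4.8704 / (10.67·L)]^(1/1.852)
Q = [4.76·117^1.852·0.177^4.8704 / (10.67·1680)]^0.540 = 0.01444 m³/s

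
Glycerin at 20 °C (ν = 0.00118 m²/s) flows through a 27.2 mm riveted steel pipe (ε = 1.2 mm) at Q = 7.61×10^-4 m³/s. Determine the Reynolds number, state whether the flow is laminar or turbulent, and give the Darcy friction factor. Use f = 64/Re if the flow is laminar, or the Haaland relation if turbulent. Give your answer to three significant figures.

V = 4Q/(πD²) = 1.310 m/s
Re = VD/ν = 1.310·0.0272/0.00118 = 30.2
Re < 2300 → laminar → f = 64/Re = 2.120

Re ≈ 30.2; laminar; f = 64/Re ≈ 2.12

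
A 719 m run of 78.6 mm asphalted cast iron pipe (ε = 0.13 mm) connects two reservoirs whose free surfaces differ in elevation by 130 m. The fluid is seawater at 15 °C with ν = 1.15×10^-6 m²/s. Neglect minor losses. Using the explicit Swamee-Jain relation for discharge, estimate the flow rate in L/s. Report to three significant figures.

Swamee-Jain (Type II): Q = -0.965·√(gD⁵h_f/L)·ln[ε/(3.7D) + √(3.17ν²L/(gD³h_f))]
√(gD⁵h_f/L) = √(9.81·0.0786⁵·130/719) = 0.002307
ε/(3.7D) = 4.47×10^-4; √(3.17ν²L/(gD³h_f)) = 6.98×10^-5
Q = -0.965·0.002307·ln(5.168×10^-4) = 0.01685 m³/s
Check: V = 3.47 m/s, Re = 2.37×10^5, f = 0.02330, h_f = 131 m ≈ 130 m ✓

Q ≈ 16.8 L/s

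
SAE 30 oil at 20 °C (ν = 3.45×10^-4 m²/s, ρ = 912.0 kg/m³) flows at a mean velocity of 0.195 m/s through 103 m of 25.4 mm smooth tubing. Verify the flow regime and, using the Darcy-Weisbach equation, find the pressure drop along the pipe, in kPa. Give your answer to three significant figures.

Re = VD/ν = 0.195·0.02540/3.45×10^-4 = 14.4 → laminar (Re < 2300)
f = 64/Re = 4.458
h_f = f(L/D)V²/(2g) = 4.458·(103/0.02540)·0.195²/(2·9.81) = 35.04 m
Δp = ρg·h_f = 912.0·9.81·35.04 = 313.5 kPa

Δp ≈ 313 kPa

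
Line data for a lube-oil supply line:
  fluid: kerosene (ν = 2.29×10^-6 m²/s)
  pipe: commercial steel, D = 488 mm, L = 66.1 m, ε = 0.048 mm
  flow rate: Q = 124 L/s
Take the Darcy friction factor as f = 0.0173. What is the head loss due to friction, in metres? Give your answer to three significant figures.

V = 4Q/(πD²) = 4·0.124/(π·0.488²) = 0.6630 m/s
h_f = f(L/D)V²/(2g) = 0.01730·(66.1/0.488)·0.6630²/(2·9.81) = 0.05249 m

h_f ≈ 0.0525 m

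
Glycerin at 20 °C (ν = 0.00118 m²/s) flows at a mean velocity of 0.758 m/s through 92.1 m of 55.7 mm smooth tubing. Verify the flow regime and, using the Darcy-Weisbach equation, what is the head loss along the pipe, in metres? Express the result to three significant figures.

Re = VD/ν = 0.758·0.05570/0.00118 = 35.8 → laminar (Re < 2300)
f = 64/Re = 1.789
h_f = f(L/D)V²/(2g) = 1.789·(92.1/0.05570)·0.758²/(2·9.81) = 86.61 m

h_f ≈ 86.6 m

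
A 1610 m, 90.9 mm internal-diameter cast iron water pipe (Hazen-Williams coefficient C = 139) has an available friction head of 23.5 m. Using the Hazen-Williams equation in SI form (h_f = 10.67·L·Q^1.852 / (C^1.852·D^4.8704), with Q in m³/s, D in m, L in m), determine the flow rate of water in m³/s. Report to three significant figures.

Q ≈ 0.00721 m³/s

Rearranging: Q = [h_f·C^1.852·D^4.8704 / (10.67·L)]^(1/1.852)
Q = [23.5·139^1.852·0.0909^4.8704 / (10.67·1610)]^0.540 = 0.007209 m³/s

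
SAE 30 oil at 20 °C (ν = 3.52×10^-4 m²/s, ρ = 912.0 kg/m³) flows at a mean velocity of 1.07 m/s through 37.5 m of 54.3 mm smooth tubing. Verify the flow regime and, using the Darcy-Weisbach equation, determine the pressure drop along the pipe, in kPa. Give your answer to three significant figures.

Δp ≈ 140 kPa

Re = VD/ν = 1.07·0.05430/3.52×10^-4 = 165 → laminar (Re < 2300)
f = 64/Re = 0.3877
h_f = f(L/D)V²/(2g) = 0.3877·(37.5/0.05430)·1.07²/(2·9.81) = 15.63 m
Δp = ρg·h_f = 912.0·9.81·15.63 = 139.8 kPa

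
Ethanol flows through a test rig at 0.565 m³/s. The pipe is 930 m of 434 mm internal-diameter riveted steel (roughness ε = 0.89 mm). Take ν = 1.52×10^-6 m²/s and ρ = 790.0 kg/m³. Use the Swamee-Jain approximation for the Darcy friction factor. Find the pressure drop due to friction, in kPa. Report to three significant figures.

V = 4Q/(πD²) = 4·0.565/(π·0.434²) = 3.819 m/s
Re = VD/ν = 3.819·0.434/1.52×10^-6 = 1.09×10^6 → turbulent
ε/D = 0.89/434 = 0.00205
Swamee-Jain: f = 0.02381
h_f = f(L/D)V²/(2g) = 0.02381·(930/0.434)·3.819²/(2·9.81) = 37.94 m
Δp = ρg·h_f = 790.0·9.81·37.94 = 294.0 kPa

Δp ≈ 294 kPa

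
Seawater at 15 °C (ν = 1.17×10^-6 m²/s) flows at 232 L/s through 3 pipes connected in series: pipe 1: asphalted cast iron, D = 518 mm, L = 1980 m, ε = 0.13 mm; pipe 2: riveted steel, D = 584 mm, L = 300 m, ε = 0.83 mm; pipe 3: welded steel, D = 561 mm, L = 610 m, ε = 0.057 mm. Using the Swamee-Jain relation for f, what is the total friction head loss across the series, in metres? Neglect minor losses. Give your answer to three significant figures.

Pipe 1: V = 1.101 m/s, Re = 4.87×10^5, ε/D = 2.51×10^-4, f = 0.01600, h_1 = f(L/D)V²/2g = 3.778 m
Pipe 2: V = 0.8661 m/s, Re = 4.32×10^5, ε/D = 0.00142, f = 0.02209, h_2 = f(L/D)V²/2g = 0.4339 m
Pipe 3: V = 0.9386 m/s, Re = 4.50×10^5, ε/D = 1.02×10^-4, f = 0.01467, h_3 = f(L/D)V²/2g = 0.7160 m
Series → Q common, losses add: H = Σh = 4.928 m

H ≈ 4.93 m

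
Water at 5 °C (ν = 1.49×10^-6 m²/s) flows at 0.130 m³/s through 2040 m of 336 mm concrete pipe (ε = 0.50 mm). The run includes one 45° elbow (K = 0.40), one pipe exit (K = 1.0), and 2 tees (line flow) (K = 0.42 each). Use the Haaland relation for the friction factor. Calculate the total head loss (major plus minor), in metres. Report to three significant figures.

H_L ≈ 15.1 m

V = 4Q/(πD²) = 1.466 m/s; V²/2g = 0.1096 m
Re = 3.31×10^5, ε/D = 0.00149 → f = 0.02232 (Haaland)
Major: h_f = f(L/D)·V²/2g = 0.02232·6071·0.1096 = 14.85 m
Minor: ΣK = 2.24; h_m = ΣK·V²/2g = 0.2454 m
Total H_L = 14.85 + 0.2454 = 15.09 m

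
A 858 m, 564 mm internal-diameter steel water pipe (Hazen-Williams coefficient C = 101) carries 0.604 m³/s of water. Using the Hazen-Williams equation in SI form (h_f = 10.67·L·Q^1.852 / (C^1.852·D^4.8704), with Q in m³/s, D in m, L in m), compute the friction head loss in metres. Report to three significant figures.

h_f ≈ 11.4 m

h_f = 10.67·858·0.604^1.852 / (101^1.852·0.564^4.8704) = 11.36 m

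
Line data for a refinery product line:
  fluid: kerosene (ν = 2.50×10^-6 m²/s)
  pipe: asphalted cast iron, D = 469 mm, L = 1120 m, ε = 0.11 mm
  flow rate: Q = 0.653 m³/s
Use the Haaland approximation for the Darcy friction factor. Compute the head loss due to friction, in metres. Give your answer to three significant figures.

h_f ≈ 26.5 m

V = 4Q/(πD²) = 4·0.653/(π·0.469²) = 3.780 m/s
Re = VD/ν = 3.780·0.469/2.50×10^-6 = 7.09×10^5 → turbulent
ε/D = 0.11/469 = 2.35×10^-4
Haaland: f = 0.01524
h_f = f(L/D)V²/(2g) = 0.01524·(1120/0.469)·3.780²/(2·9.81) = 26.50 m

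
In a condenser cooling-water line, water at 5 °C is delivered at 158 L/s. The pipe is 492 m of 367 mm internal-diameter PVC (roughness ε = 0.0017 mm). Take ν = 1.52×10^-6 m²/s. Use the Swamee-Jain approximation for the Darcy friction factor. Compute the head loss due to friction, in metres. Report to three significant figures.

V = 4Q/(πD²) = 4·0.158/(π·0.367²) = 1.494 m/s
Re = VD/ν = 1.494·0.367/1.52×10^-6 = 3.61×10^5 → turbulent
ε/D = 0.0017/367 = 4.63×10^-6
Swamee-Jain: f = 0.01395
h_f = f(L/D)V²/(2g) = 0.01395·(492/0.367)·1.494²/(2·9.81) = 2.127 m

h_f ≈ 2.13 m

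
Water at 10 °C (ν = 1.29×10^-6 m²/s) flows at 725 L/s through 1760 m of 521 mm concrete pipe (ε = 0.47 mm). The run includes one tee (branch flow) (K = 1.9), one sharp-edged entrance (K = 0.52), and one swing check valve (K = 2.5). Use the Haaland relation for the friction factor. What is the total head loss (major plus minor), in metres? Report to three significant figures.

H_L ≈ 41.5 m

V = 4Q/(πD²) = 3.401 m/s; V²/2g = 0.5894 m
Re = 1.37×10^6, ε/D = 9.02×10^-4 → f = 0.01940 (Haaland)
Major: h_f = f(L/D)·V²/2g = 0.01940·3378·0.5894 = 38.63 m
Minor: ΣK = 4.92; h_m = ΣK·V²/2g = 2.900 m
Total H_L = 38.63 + 2.900 = 41.53 m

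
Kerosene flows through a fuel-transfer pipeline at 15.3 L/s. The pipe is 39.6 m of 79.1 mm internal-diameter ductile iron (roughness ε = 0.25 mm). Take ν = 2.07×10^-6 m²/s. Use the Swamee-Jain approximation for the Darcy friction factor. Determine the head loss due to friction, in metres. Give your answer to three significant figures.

h_f ≈ 6.89 m

V = 4Q/(πD²) = 4·0.0153/(π·0.0791²) = 3.113 m/s
Re = VD/ν = 3.113·0.0791/2.07×10^-6 = 1.19×10^5 → turbulent
ε/D = 0.25/79.1 = 0.00316
Swamee-Jain: f = 0.02785
h_f = f(L/D)V²/(2g) = 0.02785·(39.6/0.0791)·3.113²/(2·9.81) = 6.890 m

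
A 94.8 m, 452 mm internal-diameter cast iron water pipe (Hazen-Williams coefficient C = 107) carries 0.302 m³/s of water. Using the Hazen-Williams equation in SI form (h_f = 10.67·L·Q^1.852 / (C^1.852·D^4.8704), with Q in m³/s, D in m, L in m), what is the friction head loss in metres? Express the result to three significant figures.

h_f ≈ 0.919 m

h_f = 10.67·94.8·0.302^1.852 / (107^1.852·0.452^4.8704) = 0.9186 m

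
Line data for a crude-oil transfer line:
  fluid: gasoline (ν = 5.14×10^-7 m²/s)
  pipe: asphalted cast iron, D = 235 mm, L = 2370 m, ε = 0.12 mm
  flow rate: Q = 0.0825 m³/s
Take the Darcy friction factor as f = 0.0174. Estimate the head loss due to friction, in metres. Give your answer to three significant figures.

h_f ≈ 32.4 m

V = 4Q/(πD²) = 4·0.0825/(π·0.235²) = 1.902 m/s
h_f = f(L/D)V²/(2g) = 0.01740·(2370/0.235)·1.902²/(2·9.81) = 32.36 m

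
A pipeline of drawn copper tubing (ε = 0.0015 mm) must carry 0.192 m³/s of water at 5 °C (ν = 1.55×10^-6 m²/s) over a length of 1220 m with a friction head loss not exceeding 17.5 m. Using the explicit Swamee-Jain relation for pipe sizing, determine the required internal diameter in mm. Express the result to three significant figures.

D ≈ 313 mm

Swamee-Jain (Type III): D = 0.66·[ε^1.25·(LQ²/(gh_f))^4.75 + ν·Q^9.4·(L/(gh_f))^5.2]^0.04
LQ²/(gh_f) = 0.2620; L/(gh_f) = 7.106
Term 1 = ε^1.25·(…)^4.75 = 9.05×10^-11; Term 2 = ν·Q^9.4·(…)^5.2 = 7.62×10^-9
D = 0.66·(9.05×10^-11 + 7.62×10^-9)^0.04 = 0.3126 m = 313 mm
Check: V = 2.50 m/s, Re = 5.04×10^5, f = 0.01315, h_f = 16.4 m ≈ 17.5 m ✓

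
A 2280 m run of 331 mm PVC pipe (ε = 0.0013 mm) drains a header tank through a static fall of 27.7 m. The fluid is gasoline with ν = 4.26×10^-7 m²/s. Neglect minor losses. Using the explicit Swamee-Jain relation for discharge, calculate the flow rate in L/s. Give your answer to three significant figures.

Swamee-Jain (Type II): Q = -0.965·√(gD⁵h_f/L)·ln[ε/(3.7D) + √(3.17ν²L/(gD³h_f))]
√(gD⁵h_f/L) = √(9.81·0.331⁵·27.7/2280) = 0.02176
ε/(3.7D) = 1.06×10^-6; √(3.17ν²L/(gD³h_f)) = 1.15×10^-5
Q = -0.965·0.02176·ln(1.260×10^-5) = 0.2369 m³/s
Check: V = 2.75 m/s, Re = 2.14×10^6, f = 0.01041, h_f = 27.7 m ≈ 27.7 m ✓

Q ≈ 237 L/s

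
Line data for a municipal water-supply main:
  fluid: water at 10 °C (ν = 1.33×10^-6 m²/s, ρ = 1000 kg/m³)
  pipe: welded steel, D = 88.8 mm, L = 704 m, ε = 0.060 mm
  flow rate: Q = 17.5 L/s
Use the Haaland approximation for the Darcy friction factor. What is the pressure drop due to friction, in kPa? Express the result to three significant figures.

V = 4Q/(πD²) = 4·0.0175/(π·0.0888²) = 2.826 m/s
Re = VD/ν = 2.826·0.0888/1.33×10^-6 = 1.89×10^5 → turbulent
ε/D = 0.060/88.8 = 6.76×10^-4
Haaland: f = 0.01959
h_f = f(L/D)V²/(2g) = 0.01959·(704/0.0888)·2.826²/(2·9.81) = 63.21 m
Δp = ρg·h_f = 1000·9.81·63.21 = 620.1 kPa

Δp ≈ 620 kPa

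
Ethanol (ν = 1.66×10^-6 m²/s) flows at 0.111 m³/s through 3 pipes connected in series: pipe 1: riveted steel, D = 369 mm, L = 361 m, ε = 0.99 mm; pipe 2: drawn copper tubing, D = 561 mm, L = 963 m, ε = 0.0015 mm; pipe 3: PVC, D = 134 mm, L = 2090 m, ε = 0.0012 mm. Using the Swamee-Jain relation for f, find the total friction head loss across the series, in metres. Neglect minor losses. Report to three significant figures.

Pipe 1: V = 1.038 m/s, Re = 2.31×10^5, ε/D = 0.00268, f = 0.02616, h_1 = f(L/D)V²/2g = 1.406 m
Pipe 2: V = 0.4491 m/s, Re = 1.52×10^5, ε/D = 2.67×10^-6, f = 0.01642, h_2 = f(L/D)V²/2g = 0.2898 m
Pipe 3: V = 7.871 m/s, Re = 6.35×10^5, ε/D = 8.96×10^-6, f = 0.01271, h_3 = f(L/D)V²/2g = 626.2 m
Series → Q common, losses add: H = Σh = 627.9 m

H ≈ 628 m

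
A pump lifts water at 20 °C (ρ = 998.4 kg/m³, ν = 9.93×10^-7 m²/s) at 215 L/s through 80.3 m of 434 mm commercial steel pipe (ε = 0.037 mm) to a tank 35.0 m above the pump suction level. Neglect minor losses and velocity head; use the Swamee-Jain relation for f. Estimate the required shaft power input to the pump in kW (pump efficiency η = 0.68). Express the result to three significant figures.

V = 4Q/(πD²) = 1.453 m/s; Re = 6.35×10^5; ε/D = 8.53×10^-5; f = 0.01390
h_f = f(L/D)V²/2g = 0.2769 m
Total head H = z + h_f = 35.0 + 0.2769 = 35.28 m
P_hyd = ρgQH = 998.4·9.81·0.215·35.28 = 74.29 kW
P_shaft = P_hyd/η = 74.29/0.68 = 109.2 kW

P_shaft ≈ 109 kW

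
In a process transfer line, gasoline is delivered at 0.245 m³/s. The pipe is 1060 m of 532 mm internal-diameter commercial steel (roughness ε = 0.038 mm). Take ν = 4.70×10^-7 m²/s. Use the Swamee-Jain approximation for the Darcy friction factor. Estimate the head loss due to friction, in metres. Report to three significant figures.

h_f ≈ 1.58 m

V = 4Q/(πD²) = 4·0.245/(π·0.532²) = 1.102 m/s
Re = VD/ν = 1.102·0.532/4.70×10^-7 = 1.25×10^6 → turbulent
ε/D = 0.038/532 = 7.14×10^-5
Swamee-Jain: f = 0.01280
h_f = f(L/D)V²/(2g) = 0.01280·(1060/0.532)·1.102²/(2·9.81) = 1.579 m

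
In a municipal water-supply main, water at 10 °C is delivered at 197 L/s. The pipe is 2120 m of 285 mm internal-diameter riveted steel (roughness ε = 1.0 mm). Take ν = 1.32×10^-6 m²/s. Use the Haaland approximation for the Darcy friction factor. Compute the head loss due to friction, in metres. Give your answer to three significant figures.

h_f ≈ 99.7 m

V = 4Q/(πD²) = 4·0.197/(π·0.285²) = 3.088 m/s
Re = VD/ν = 3.088·0.285/1.32×10^-6 = 6.67×10^5 → turbulent
ε/D = 1.0/285 = 0.00351
Haaland: f = 0.02758
h_f = f(L/D)V²/(2g) = 0.02758·(2120/0.285)·3.088²/(2·9.81) = 99.70 m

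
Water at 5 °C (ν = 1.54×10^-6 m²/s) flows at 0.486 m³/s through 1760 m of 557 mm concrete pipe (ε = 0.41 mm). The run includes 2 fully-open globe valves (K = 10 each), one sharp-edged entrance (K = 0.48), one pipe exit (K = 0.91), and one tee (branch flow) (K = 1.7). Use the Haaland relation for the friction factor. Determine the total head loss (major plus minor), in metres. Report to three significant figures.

V = 4Q/(πD²) = 1.995 m/s; V²/2g = 0.2028 m
Re = 7.21×10^5, ε/D = 7.36×10^-4 → f = 0.01874 (Haaland)
Major: h_f = f(L/D)·V²/2g = 0.01874·3160·0.2028 = 12.01 m
Minor: ΣK = 23.1; h_m = ΣK·V²/2g = 4.682 m
Total H_L = 12.01 + 4.682 = 16.69 m

H_L ≈ 16.7 m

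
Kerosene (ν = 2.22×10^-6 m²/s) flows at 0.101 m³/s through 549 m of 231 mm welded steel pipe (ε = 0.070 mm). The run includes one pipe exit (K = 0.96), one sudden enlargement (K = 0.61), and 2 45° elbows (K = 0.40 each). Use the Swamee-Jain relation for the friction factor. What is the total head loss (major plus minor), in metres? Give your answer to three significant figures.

H_L ≈ 12.9 m

V = 4Q/(πD²) = 2.410 m/s; V²/2g = 0.2960 m
Re = 2.51×10^5, ε/D = 3.03×10^-4 → f = 0.01738 (Swamee-Jain)
Major: h_f = f(L/D)·V²/2g = 0.01738·2377·0.2960 = 12.23 m
Minor: ΣK = 2.37; h_m = ΣK·V²/2g = 0.7016 m
Total H_L = 12.23 + 0.7016 = 12.93 m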